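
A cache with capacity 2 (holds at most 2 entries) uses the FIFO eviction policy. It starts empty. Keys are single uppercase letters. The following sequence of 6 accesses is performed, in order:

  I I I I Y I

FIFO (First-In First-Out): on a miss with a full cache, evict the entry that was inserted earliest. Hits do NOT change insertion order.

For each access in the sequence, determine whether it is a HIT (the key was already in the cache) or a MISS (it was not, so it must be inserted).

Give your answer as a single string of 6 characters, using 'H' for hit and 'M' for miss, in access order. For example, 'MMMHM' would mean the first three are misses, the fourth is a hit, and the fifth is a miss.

FIFO simulation (capacity=2):
  1. access I: MISS. Cache (old->new): [I]
  2. access I: HIT. Cache (old->new): [I]
  3. access I: HIT. Cache (old->new): [I]
  4. access I: HIT. Cache (old->new): [I]
  5. access Y: MISS. Cache (old->new): [I Y]
  6. access I: HIT. Cache (old->new): [I Y]
Total: 4 hits, 2 misses, 0 evictions

Answer: MHHHMH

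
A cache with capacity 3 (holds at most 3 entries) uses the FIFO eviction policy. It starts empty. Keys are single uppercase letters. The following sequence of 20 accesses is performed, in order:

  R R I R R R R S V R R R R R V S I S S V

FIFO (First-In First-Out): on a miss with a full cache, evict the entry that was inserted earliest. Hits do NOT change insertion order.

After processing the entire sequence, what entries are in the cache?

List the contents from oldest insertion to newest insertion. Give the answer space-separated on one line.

Answer: I S V

Derivation:
FIFO simulation (capacity=3):
  1. access R: MISS. Cache (old->new): [R]
  2. access R: HIT. Cache (old->new): [R]
  3. access I: MISS. Cache (old->new): [R I]
  4. access R: HIT. Cache (old->new): [R I]
  5. access R: HIT. Cache (old->new): [R I]
  6. access R: HIT. Cache (old->new): [R I]
  7. access R: HIT. Cache (old->new): [R I]
  8. access S: MISS. Cache (old->new): [R I S]
  9. access V: MISS, evict R. Cache (old->new): [I S V]
  10. access R: MISS, evict I. Cache (old->new): [S V R]
  11. access R: HIT. Cache (old->new): [S V R]
  12. access R: HIT. Cache (old->new): [S V R]
  13. access R: HIT. Cache (old->new): [S V R]
  14. access R: HIT. Cache (old->new): [S V R]
  15. access V: HIT. Cache (old->new): [S V R]
  16. access S: HIT. Cache (old->new): [S V R]
  17. access I: MISS, evict S. Cache (old->new): [V R I]
  18. access S: MISS, evict V. Cache (old->new): [R I S]
  19. access S: HIT. Cache (old->new): [R I S]
  20. access V: MISS, evict R. Cache (old->new): [I S V]
Total: 12 hits, 8 misses, 5 evictions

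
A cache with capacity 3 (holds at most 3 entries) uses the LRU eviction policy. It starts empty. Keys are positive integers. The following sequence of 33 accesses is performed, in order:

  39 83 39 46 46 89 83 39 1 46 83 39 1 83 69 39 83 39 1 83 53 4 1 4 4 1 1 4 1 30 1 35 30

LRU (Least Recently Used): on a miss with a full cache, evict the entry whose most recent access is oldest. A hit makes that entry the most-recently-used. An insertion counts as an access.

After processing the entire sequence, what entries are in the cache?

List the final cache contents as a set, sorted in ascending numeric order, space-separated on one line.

Answer: 1 30 35

Derivation:
LRU simulation (capacity=3):
  1. access 39: MISS. Cache (LRU->MRU): [39]
  2. access 83: MISS. Cache (LRU->MRU): [39 83]
  3. access 39: HIT. Cache (LRU->MRU): [83 39]
  4. access 46: MISS. Cache (LRU->MRU): [83 39 46]
  5. access 46: HIT. Cache (LRU->MRU): [83 39 46]
  6. access 89: MISS, evict 83. Cache (LRU->MRU): [39 46 89]
  7. access 83: MISS, evict 39. Cache (LRU->MRU): [46 89 83]
  8. access 39: MISS, evict 46. Cache (LRU->MRU): [89 83 39]
  9. access 1: MISS, evict 89. Cache (LRU->MRU): [83 39 1]
  10. access 46: MISS, evict 83. Cache (LRU->MRU): [39 1 46]
  11. access 83: MISS, evict 39. Cache (LRU->MRU): [1 46 83]
  12. access 39: MISS, evict 1. Cache (LRU->MRU): [46 83 39]
  13. access 1: MISS, evict 46. Cache (LRU->MRU): [83 39 1]
  14. access 83: HIT. Cache (LRU->MRU): [39 1 83]
  15. access 69: MISS, evict 39. Cache (LRU->MRU): [1 83 69]
  16. access 39: MISS, evict 1. Cache (LRU->MRU): [83 69 39]
  17. access 83: HIT. Cache (LRU->MRU): [69 39 83]
  18. access 39: HIT. Cache (LRU->MRU): [69 83 39]
  19. access 1: MISS, evict 69. Cache (LRU->MRU): [83 39 1]
  20. access 83: HIT. Cache (LRU->MRU): [39 1 83]
  21. access 53: MISS, evict 39. Cache (LRU->MRU): [1 83 53]
  22. access 4: MISS, evict 1. Cache (LRU->MRU): [83 53 4]
  23. access 1: MISS, evict 83. Cache (LRU->MRU): [53 4 1]
  24. access 4: HIT. Cache (LRU->MRU): [53 1 4]
  25. access 4: HIT. Cache (LRU->MRU): [53 1 4]
  26. access 1: HIT. Cache (LRU->MRU): [53 4 1]
  27. access 1: HIT. Cache (LRU->MRU): [53 4 1]
  28. access 4: HIT. Cache (LRU->MRU): [53 1 4]
  29. access 1: HIT. Cache (LRU->MRU): [53 4 1]
  30. access 30: MISS, evict 53. Cache (LRU->MRU): [4 1 30]
  31. access 1: HIT. Cache (LRU->MRU): [4 30 1]
  32. access 35: MISS, evict 4. Cache (LRU->MRU): [30 1 35]
  33. access 30: HIT. Cache (LRU->MRU): [1 35 30]
Total: 14 hits, 19 misses, 16 evictions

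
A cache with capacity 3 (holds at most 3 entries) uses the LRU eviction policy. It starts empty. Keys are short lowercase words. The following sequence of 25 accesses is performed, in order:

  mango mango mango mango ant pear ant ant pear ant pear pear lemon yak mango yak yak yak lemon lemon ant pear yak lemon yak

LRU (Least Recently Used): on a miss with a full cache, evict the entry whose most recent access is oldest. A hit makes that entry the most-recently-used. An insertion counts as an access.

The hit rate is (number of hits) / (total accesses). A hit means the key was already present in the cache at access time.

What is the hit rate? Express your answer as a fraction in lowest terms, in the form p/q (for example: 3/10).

Answer: 3/5

Derivation:
LRU simulation (capacity=3):
  1. access mango: MISS. Cache (LRU->MRU): [mango]
  2. access mango: HIT. Cache (LRU->MRU): [mango]
  3. access mango: HIT. Cache (LRU->MRU): [mango]
  4. access mango: HIT. Cache (LRU->MRU): [mango]
  5. access ant: MISS. Cache (LRU->MRU): [mango ant]
  6. access pear: MISS. Cache (LRU->MRU): [mango ant pear]
  7. access ant: HIT. Cache (LRU->MRU): [mango pear ant]
  8. access ant: HIT. Cache (LRU->MRU): [mango pear ant]
  9. access pear: HIT. Cache (LRU->MRU): [mango ant pear]
  10. access ant: HIT. Cache (LRU->MRU): [mango pear ant]
  11. access pear: HIT. Cache (LRU->MRU): [mango ant pear]
  12. access pear: HIT. Cache (LRU->MRU): [mango ant pear]
  13. access lemon: MISS, evict mango. Cache (LRU->MRU): [ant pear lemon]
  14. access yak: MISS, evict ant. Cache (LRU->MRU): [pear lemon yak]
  15. access mango: MISS, evict pear. Cache (LRU->MRU): [lemon yak mango]
  16. access yak: HIT. Cache (LRU->MRU): [lemon mango yak]
  17. access yak: HIT. Cache (LRU->MRU): [lemon mango yak]
  18. access yak: HIT. Cache (LRU->MRU): [lemon mango yak]
  19. access lemon: HIT. Cache (LRU->MRU): [mango yak lemon]
  20. access lemon: HIT. Cache (LRU->MRU): [mango yak lemon]
  21. access ant: MISS, evict mango. Cache (LRU->MRU): [yak lemon ant]
  22. access pear: MISS, evict yak. Cache (LRU->MRU): [lemon ant pear]
  23. access yak: MISS, evict lemon. Cache (LRU->MRU): [ant pear yak]
  24. access lemon: MISS, evict ant. Cache (LRU->MRU): [pear yak lemon]
  25. access yak: HIT. Cache (LRU->MRU): [pear lemon yak]
Total: 15 hits, 10 misses, 7 evictions

Hit rate = 15/25 = 3/5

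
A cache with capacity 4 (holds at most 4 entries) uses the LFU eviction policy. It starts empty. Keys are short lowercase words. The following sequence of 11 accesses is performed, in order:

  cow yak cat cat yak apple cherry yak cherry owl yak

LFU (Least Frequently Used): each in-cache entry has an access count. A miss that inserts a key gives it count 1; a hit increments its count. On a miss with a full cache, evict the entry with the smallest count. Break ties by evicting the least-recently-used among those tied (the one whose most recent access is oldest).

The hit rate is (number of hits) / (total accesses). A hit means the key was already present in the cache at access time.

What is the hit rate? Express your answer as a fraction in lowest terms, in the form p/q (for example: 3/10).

LFU simulation (capacity=4):
  1. access cow: MISS. Cache: [cow(c=1)]
  2. access yak: MISS. Cache: [cow(c=1) yak(c=1)]
  3. access cat: MISS. Cache: [cow(c=1) yak(c=1) cat(c=1)]
  4. access cat: HIT, count now 2. Cache: [cow(c=1) yak(c=1) cat(c=2)]
  5. access yak: HIT, count now 2. Cache: [cow(c=1) cat(c=2) yak(c=2)]
  6. access apple: MISS. Cache: [cow(c=1) apple(c=1) cat(c=2) yak(c=2)]
  7. access cherry: MISS, evict cow(c=1). Cache: [apple(c=1) cherry(c=1) cat(c=2) yak(c=2)]
  8. access yak: HIT, count now 3. Cache: [apple(c=1) cherry(c=1) cat(c=2) yak(c=3)]
  9. access cherry: HIT, count now 2. Cache: [apple(c=1) cat(c=2) cherry(c=2) yak(c=3)]
  10. access owl: MISS, evict apple(c=1). Cache: [owl(c=1) cat(c=2) cherry(c=2) yak(c=3)]
  11. access yak: HIT, count now 4. Cache: [owl(c=1) cat(c=2) cherry(c=2) yak(c=4)]
Total: 5 hits, 6 misses, 2 evictions

Hit rate = 5/11

Answer: 5/11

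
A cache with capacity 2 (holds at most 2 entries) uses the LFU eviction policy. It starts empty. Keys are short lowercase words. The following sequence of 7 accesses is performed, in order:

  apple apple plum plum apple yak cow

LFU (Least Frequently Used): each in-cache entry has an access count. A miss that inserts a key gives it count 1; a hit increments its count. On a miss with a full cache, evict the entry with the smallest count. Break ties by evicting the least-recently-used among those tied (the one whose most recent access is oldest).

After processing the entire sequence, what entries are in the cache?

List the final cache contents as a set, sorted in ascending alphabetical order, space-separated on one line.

Answer: apple cow

Derivation:
LFU simulation (capacity=2):
  1. access apple: MISS. Cache: [apple(c=1)]
  2. access apple: HIT, count now 2. Cache: [apple(c=2)]
  3. access plum: MISS. Cache: [plum(c=1) apple(c=2)]
  4. access plum: HIT, count now 2. Cache: [apple(c=2) plum(c=2)]
  5. access apple: HIT, count now 3. Cache: [plum(c=2) apple(c=3)]
  6. access yak: MISS, evict plum(c=2). Cache: [yak(c=1) apple(c=3)]
  7. access cow: MISS, evict yak(c=1). Cache: [cow(c=1) apple(c=3)]
Total: 3 hits, 4 misses, 2 evictions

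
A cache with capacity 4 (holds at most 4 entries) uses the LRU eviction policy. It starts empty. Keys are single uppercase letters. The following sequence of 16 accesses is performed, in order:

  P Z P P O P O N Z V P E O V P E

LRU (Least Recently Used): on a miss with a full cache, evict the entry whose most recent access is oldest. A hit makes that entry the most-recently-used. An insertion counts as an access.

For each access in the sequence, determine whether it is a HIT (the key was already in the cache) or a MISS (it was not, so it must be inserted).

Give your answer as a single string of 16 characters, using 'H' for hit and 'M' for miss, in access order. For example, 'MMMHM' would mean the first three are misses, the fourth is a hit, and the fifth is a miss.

LRU simulation (capacity=4):
  1. access P: MISS. Cache (LRU->MRU): [P]
  2. access Z: MISS. Cache (LRU->MRU): [P Z]
  3. access P: HIT. Cache (LRU->MRU): [Z P]
  4. access P: HIT. Cache (LRU->MRU): [Z P]
  5. access O: MISS. Cache (LRU->MRU): [Z P O]
  6. access P: HIT. Cache (LRU->MRU): [Z O P]
  7. access O: HIT. Cache (LRU->MRU): [Z P O]
  8. access N: MISS. Cache (LRU->MRU): [Z P O N]
  9. access Z: HIT. Cache (LRU->MRU): [P O N Z]
  10. access V: MISS, evict P. Cache (LRU->MRU): [O N Z V]
  11. access P: MISS, evict O. Cache (LRU->MRU): [N Z V P]
  12. access E: MISS, evict N. Cache (LRU->MRU): [Z V P E]
  13. access O: MISS, evict Z. Cache (LRU->MRU): [V P E O]
  14. access V: HIT. Cache (LRU->MRU): [P E O V]
  15. access P: HIT. Cache (LRU->MRU): [E O V P]
  16. access E: HIT. Cache (LRU->MRU): [O V P E]
Total: 8 hits, 8 misses, 4 evictions

Answer: MMHHMHHMHMMMMHHH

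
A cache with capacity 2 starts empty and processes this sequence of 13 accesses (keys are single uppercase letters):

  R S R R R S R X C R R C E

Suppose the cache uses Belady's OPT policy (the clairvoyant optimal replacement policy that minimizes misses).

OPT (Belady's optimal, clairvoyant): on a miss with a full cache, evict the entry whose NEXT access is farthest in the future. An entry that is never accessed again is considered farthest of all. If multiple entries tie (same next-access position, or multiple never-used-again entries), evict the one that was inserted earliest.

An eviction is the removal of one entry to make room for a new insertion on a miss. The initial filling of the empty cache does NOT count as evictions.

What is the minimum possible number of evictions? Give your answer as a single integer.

Answer: 3

Derivation:
OPT (Belady) simulation (capacity=2):
  1. access R: MISS. Cache: [R]
  2. access S: MISS. Cache: [R S]
  3. access R: HIT. Next use of R: step 4. Cache: [R S]
  4. access R: HIT. Next use of R: step 5. Cache: [R S]
  5. access R: HIT. Next use of R: step 7. Cache: [R S]
  6. access S: HIT. Next use of S: never. Cache: [R S]
  7. access R: HIT. Next use of R: step 10. Cache: [R S]
  8. access X: MISS, evict S (next use: never). Cache: [R X]
  9. access C: MISS, evict X (next use: never). Cache: [R C]
  10. access R: HIT. Next use of R: step 11. Cache: [R C]
  11. access R: HIT. Next use of R: never. Cache: [R C]
  12. access C: HIT. Next use of C: never. Cache: [R C]
  13. access E: MISS, evict R (next use: never). Cache: [C E]
Total: 8 hits, 5 misses, 3 evictions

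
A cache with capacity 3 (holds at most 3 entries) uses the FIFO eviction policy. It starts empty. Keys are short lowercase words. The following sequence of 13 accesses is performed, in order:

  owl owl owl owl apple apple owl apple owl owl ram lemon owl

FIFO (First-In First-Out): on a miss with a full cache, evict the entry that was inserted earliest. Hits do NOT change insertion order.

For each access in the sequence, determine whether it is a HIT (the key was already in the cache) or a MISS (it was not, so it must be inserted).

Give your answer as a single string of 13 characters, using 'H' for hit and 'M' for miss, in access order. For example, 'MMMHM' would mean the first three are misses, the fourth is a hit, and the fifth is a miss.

Answer: MHHHMHHHHHMMM

Derivation:
FIFO simulation (capacity=3):
  1. access owl: MISS. Cache (old->new): [owl]
  2. access owl: HIT. Cache (old->new): [owl]
  3. access owl: HIT. Cache (old->new): [owl]
  4. access owl: HIT. Cache (old->new): [owl]
  5. access apple: MISS. Cache (old->new): [owl apple]
  6. access apple: HIT. Cache (old->new): [owl apple]
  7. access owl: HIT. Cache (old->new): [owl apple]
  8. access apple: HIT. Cache (old->new): [owl apple]
  9. access owl: HIT. Cache (old->new): [owl apple]
  10. access owl: HIT. Cache (old->new): [owl apple]
  11. access ram: MISS. Cache (old->new): [owl apple ram]
  12. access lemon: MISS, evict owl. Cache (old->new): [apple ram lemon]
  13. access owl: MISS, evict apple. Cache (old->new): [ram lemon owl]
Total: 8 hits, 5 misses, 2 evictions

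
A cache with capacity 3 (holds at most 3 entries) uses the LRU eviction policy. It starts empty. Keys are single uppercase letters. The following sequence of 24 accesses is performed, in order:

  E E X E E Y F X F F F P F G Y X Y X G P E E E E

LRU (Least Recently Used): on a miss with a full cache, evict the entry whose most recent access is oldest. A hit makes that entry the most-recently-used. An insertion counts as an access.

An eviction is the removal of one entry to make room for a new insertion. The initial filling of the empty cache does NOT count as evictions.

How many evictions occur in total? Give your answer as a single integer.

LRU simulation (capacity=3):
  1. access E: MISS. Cache (LRU->MRU): [E]
  2. access E: HIT. Cache (LRU->MRU): [E]
  3. access X: MISS. Cache (LRU->MRU): [E X]
  4. access E: HIT. Cache (LRU->MRU): [X E]
  5. access E: HIT. Cache (LRU->MRU): [X E]
  6. access Y: MISS. Cache (LRU->MRU): [X E Y]
  7. access F: MISS, evict X. Cache (LRU->MRU): [E Y F]
  8. access X: MISS, evict E. Cache (LRU->MRU): [Y F X]
  9. access F: HIT. Cache (LRU->MRU): [Y X F]
  10. access F: HIT. Cache (LRU->MRU): [Y X F]
  11. access F: HIT. Cache (LRU->MRU): [Y X F]
  12. access P: MISS, evict Y. Cache (LRU->MRU): [X F P]
  13. access F: HIT. Cache (LRU->MRU): [X P F]
  14. access G: MISS, evict X. Cache (LRU->MRU): [P F G]
  15. access Y: MISS, evict P. Cache (LRU->MRU): [F G Y]
  16. access X: MISS, evict F. Cache (LRU->MRU): [G Y X]
  17. access Y: HIT. Cache (LRU->MRU): [G X Y]
  18. access X: HIT. Cache (LRU->MRU): [G Y X]
  19. access G: HIT. Cache (LRU->MRU): [Y X G]
  20. access P: MISS, evict Y. Cache (LRU->MRU): [X G P]
  21. access E: MISS, evict X. Cache (LRU->MRU): [G P E]
  22. access E: HIT. Cache (LRU->MRU): [G P E]
  23. access E: HIT. Cache (LRU->MRU): [G P E]
  24. access E: HIT. Cache (LRU->MRU): [G P E]
Total: 13 hits, 11 misses, 8 evictions

Answer: 8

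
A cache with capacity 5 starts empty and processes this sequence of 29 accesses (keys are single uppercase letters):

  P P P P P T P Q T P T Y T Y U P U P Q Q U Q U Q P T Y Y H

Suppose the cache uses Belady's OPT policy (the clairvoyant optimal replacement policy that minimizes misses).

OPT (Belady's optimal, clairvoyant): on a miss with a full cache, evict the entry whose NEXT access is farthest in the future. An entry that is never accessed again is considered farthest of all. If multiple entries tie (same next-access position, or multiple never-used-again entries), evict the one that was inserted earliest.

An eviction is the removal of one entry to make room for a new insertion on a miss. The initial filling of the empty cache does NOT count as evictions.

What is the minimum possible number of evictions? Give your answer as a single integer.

Answer: 1

Derivation:
OPT (Belady) simulation (capacity=5):
  1. access P: MISS. Cache: [P]
  2. access P: HIT. Next use of P: step 3. Cache: [P]
  3. access P: HIT. Next use of P: step 4. Cache: [P]
  4. access P: HIT. Next use of P: step 5. Cache: [P]
  5. access P: HIT. Next use of P: step 7. Cache: [P]
  6. access T: MISS. Cache: [P T]
  7. access P: HIT. Next use of P: step 10. Cache: [P T]
  8. access Q: MISS. Cache: [P T Q]
  9. access T: HIT. Next use of T: step 11. Cache: [P T Q]
  10. access P: HIT. Next use of P: step 16. Cache: [P T Q]
  11. access T: HIT. Next use of T: step 13. Cache: [P T Q]
  12. access Y: MISS. Cache: [P T Q Y]
  13. access T: HIT. Next use of T: step 26. Cache: [P T Q Y]
  14. access Y: HIT. Next use of Y: step 27. Cache: [P T Q Y]
  15. access U: MISS. Cache: [P T Q Y U]
  16. access P: HIT. Next use of P: step 18. Cache: [P T Q Y U]
  17. access U: HIT. Next use of U: step 21. Cache: [P T Q Y U]
  18. access P: HIT. Next use of P: step 25. Cache: [P T Q Y U]
  19. access Q: HIT. Next use of Q: step 20. Cache: [P T Q Y U]
  20. access Q: HIT. Next use of Q: step 22. Cache: [P T Q Y U]
  21. access U: HIT. Next use of U: step 23. Cache: [P T Q Y U]
  22. access Q: HIT. Next use of Q: step 24. Cache: [P T Q Y U]
  23. access U: HIT. Next use of U: never. Cache: [P T Q Y U]
  24. access Q: HIT. Next use of Q: never. Cache: [P T Q Y U]
  25. access P: HIT. Next use of P: never. Cache: [P T Q Y U]
  26. access T: HIT. Next use of T: never. Cache: [P T Q Y U]
  27. access Y: HIT. Next use of Y: step 28. Cache: [P T Q Y U]
  28. access Y: HIT. Next use of Y: never. Cache: [P T Q Y U]
  29. access H: MISS, evict P (next use: never). Cache: [T Q Y U H]
Total: 23 hits, 6 misses, 1 evictions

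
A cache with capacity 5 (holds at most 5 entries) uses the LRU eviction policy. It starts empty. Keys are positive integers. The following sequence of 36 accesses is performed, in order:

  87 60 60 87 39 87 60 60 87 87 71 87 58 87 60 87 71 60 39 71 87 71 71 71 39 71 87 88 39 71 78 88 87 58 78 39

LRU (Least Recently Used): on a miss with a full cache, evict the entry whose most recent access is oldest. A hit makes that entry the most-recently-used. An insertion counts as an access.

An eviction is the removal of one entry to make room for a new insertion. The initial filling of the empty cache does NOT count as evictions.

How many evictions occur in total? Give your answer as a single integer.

Answer: 4

Derivation:
LRU simulation (capacity=5):
  1. access 87: MISS. Cache (LRU->MRU): [87]
  2. access 60: MISS. Cache (LRU->MRU): [87 60]
  3. access 60: HIT. Cache (LRU->MRU): [87 60]
  4. access 87: HIT. Cache (LRU->MRU): [60 87]
  5. access 39: MISS. Cache (LRU->MRU): [60 87 39]
  6. access 87: HIT. Cache (LRU->MRU): [60 39 87]
  7. access 60: HIT. Cache (LRU->MRU): [39 87 60]
  8. access 60: HIT. Cache (LRU->MRU): [39 87 60]
  9. access 87: HIT. Cache (LRU->MRU): [39 60 87]
  10. access 87: HIT. Cache (LRU->MRU): [39 60 87]
  11. access 71: MISS. Cache (LRU->MRU): [39 60 87 71]
  12. access 87: HIT. Cache (LRU->MRU): [39 60 71 87]
  13. access 58: MISS. Cache (LRU->MRU): [39 60 71 87 58]
  14. access 87: HIT. Cache (LRU->MRU): [39 60 71 58 87]
  15. access 60: HIT. Cache (LRU->MRU): [39 71 58 87 60]
  16. access 87: HIT. Cache (LRU->MRU): [39 71 58 60 87]
  17. access 71: HIT. Cache (LRU->MRU): [39 58 60 87 71]
  18. access 60: HIT. Cache (LRU->MRU): [39 58 87 71 60]
  19. access 39: HIT. Cache (LRU->MRU): [58 87 71 60 39]
  20. access 71: HIT. Cache (LRU->MRU): [58 87 60 39 71]
  21. access 87: HIT. Cache (LRU->MRU): [58 60 39 71 87]
  22. access 71: HIT. Cache (LRU->MRU): [58 60 39 87 71]
  23. access 71: HIT. Cache (LRU->MRU): [58 60 39 87 71]
  24. access 71: HIT. Cache (LRU->MRU): [58 60 39 87 71]
  25. access 39: HIT. Cache (LRU->MRU): [58 60 87 71 39]
  26. access 71: HIT. Cache (LRU->MRU): [58 60 87 39 71]
  27. access 87: HIT. Cache (LRU->MRU): [58 60 39 71 87]
  28. access 88: MISS, evict 58. Cache (LRU->MRU): [60 39 71 87 88]
  29. access 39: HIT. Cache (LRU->MRU): [60 71 87 88 39]
  30. access 71: HIT. Cache (LRU->MRU): [60 87 88 39 71]
  31. access 78: MISS, evict 60. Cache (LRU->MRU): [87 88 39 71 78]
  32. access 88: HIT. Cache (LRU->MRU): [87 39 71 78 88]
  33. access 87: HIT. Cache (LRU->MRU): [39 71 78 88 87]
  34. access 58: MISS, evict 39. Cache (LRU->MRU): [71 78 88 87 58]
  35. access 78: HIT. Cache (LRU->MRU): [71 88 87 58 78]
  36. access 39: MISS, evict 71. Cache (LRU->MRU): [88 87 58 78 39]
Total: 27 hits, 9 misses, 4 evictions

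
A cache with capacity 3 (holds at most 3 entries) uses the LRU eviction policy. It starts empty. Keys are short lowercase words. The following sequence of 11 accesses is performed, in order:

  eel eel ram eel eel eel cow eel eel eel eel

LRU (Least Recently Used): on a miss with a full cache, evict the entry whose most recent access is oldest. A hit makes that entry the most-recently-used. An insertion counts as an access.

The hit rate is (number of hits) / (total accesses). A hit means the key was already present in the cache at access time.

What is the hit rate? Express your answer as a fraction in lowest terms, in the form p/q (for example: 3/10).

Answer: 8/11

Derivation:
LRU simulation (capacity=3):
  1. access eel: MISS. Cache (LRU->MRU): [eel]
  2. access eel: HIT. Cache (LRU->MRU): [eel]
  3. access ram: MISS. Cache (LRU->MRU): [eel ram]
  4. access eel: HIT. Cache (LRU->MRU): [ram eel]
  5. access eel: HIT. Cache (LRU->MRU): [ram eel]
  6. access eel: HIT. Cache (LRU->MRU): [ram eel]
  7. access cow: MISS. Cache (LRU->MRU): [ram eel cow]
  8. access eel: HIT. Cache (LRU->MRU): [ram cow eel]
  9. access eel: HIT. Cache (LRU->MRU): [ram cow eel]
  10. access eel: HIT. Cache (LRU->MRU): [ram cow eel]
  11. access eel: HIT. Cache (LRU->MRU): [ram cow eel]
Total: 8 hits, 3 misses, 0 evictions

Hit rate = 8/11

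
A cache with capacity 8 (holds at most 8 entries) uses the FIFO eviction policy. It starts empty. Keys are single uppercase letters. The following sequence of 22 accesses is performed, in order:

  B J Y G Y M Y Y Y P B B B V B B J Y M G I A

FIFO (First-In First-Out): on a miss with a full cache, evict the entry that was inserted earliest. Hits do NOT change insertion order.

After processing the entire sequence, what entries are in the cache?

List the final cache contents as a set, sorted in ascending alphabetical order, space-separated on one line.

FIFO simulation (capacity=8):
  1. access B: MISS. Cache (old->new): [B]
  2. access J: MISS. Cache (old->new): [B J]
  3. access Y: MISS. Cache (old->new): [B J Y]
  4. access G: MISS. Cache (old->new): [B J Y G]
  5. access Y: HIT. Cache (old->new): [B J Y G]
  6. access M: MISS. Cache (old->new): [B J Y G M]
  7. access Y: HIT. Cache (old->new): [B J Y G M]
  8. access Y: HIT. Cache (old->new): [B J Y G M]
  9. access Y: HIT. Cache (old->new): [B J Y G M]
  10. access P: MISS. Cache (old->new): [B J Y G M P]
  11. access B: HIT. Cache (old->new): [B J Y G M P]
  12. access B: HIT. Cache (old->new): [B J Y G M P]
  13. access B: HIT. Cache (old->new): [B J Y G M P]
  14. access V: MISS. Cache (old->new): [B J Y G M P V]
  15. access B: HIT. Cache (old->new): [B J Y G M P V]
  16. access B: HIT. Cache (old->new): [B J Y G M P V]
  17. access J: HIT. Cache (old->new): [B J Y G M P V]
  18. access Y: HIT. Cache (old->new): [B J Y G M P V]
  19. access M: HIT. Cache (old->new): [B J Y G M P V]
  20. access G: HIT. Cache (old->new): [B J Y G M P V]
  21. access I: MISS. Cache (old->new): [B J Y G M P V I]
  22. access A: MISS, evict B. Cache (old->new): [J Y G M P V I A]
Total: 13 hits, 9 misses, 1 evictions

Answer: A G I J M P V Y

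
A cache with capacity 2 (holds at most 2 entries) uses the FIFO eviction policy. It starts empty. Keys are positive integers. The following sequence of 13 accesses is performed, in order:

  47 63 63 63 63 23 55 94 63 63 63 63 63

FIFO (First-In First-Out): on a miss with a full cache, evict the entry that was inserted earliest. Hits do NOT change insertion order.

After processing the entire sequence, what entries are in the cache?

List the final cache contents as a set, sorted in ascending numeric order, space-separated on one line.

FIFO simulation (capacity=2):
  1. access 47: MISS. Cache (old->new): [47]
  2. access 63: MISS. Cache (old->new): [47 63]
  3. access 63: HIT. Cache (old->new): [47 63]
  4. access 63: HIT. Cache (old->new): [47 63]
  5. access 63: HIT. Cache (old->new): [47 63]
  6. access 23: MISS, evict 47. Cache (old->new): [63 23]
  7. access 55: MISS, evict 63. Cache (old->new): [23 55]
  8. access 94: MISS, evict 23. Cache (old->new): [55 94]
  9. access 63: MISS, evict 55. Cache (old->new): [94 63]
  10. access 63: HIT. Cache (old->new): [94 63]
  11. access 63: HIT. Cache (old->new): [94 63]
  12. access 63: HIT. Cache (old->new): [94 63]
  13. access 63: HIT. Cache (old->new): [94 63]
Total: 7 hits, 6 misses, 4 evictions

Answer: 63 94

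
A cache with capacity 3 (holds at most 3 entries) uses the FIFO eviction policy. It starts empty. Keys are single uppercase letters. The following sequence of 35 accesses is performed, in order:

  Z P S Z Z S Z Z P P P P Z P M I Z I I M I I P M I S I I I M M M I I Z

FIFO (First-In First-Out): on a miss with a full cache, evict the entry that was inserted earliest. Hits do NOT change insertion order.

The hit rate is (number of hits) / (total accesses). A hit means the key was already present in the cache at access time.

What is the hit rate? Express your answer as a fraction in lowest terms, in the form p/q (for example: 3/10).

FIFO simulation (capacity=3):
  1. access Z: MISS. Cache (old->new): [Z]
  2. access P: MISS. Cache (old->new): [Z P]
  3. access S: MISS. Cache (old->new): [Z P S]
  4. access Z: HIT. Cache (old->new): [Z P S]
  5. access Z: HIT. Cache (old->new): [Z P S]
  6. access S: HIT. Cache (old->new): [Z P S]
  7. access Z: HIT. Cache (old->new): [Z P S]
  8. access Z: HIT. Cache (old->new): [Z P S]
  9. access P: HIT. Cache (old->new): [Z P S]
  10. access P: HIT. Cache (old->new): [Z P S]
  11. access P: HIT. Cache (old->new): [Z P S]
  12. access P: HIT. Cache (old->new): [Z P S]
  13. access Z: HIT. Cache (old->new): [Z P S]
  14. access P: HIT. Cache (old->new): [Z P S]
  15. access M: MISS, evict Z. Cache (old->new): [P S M]
  16. access I: MISS, evict P. Cache (old->new): [S M I]
  17. access Z: MISS, evict S. Cache (old->new): [M I Z]
  18. access I: HIT. Cache (old->new): [M I Z]
  19. access I: HIT. Cache (old->new): [M I Z]
  20. access M: HIT. Cache (old->new): [M I Z]
  21. access I: HIT. Cache (old->new): [M I Z]
  22. access I: HIT. Cache (old->new): [M I Z]
  23. access P: MISS, evict M. Cache (old->new): [I Z P]
  24. access M: MISS, evict I. Cache (old->new): [Z P M]
  25. access I: MISS, evict Z. Cache (old->new): [P M I]
  26. access S: MISS, evict P. Cache (old->new): [M I S]
  27. access I: HIT. Cache (old->new): [M I S]
  28. access I: HIT. Cache (old->new): [M I S]
  29. access I: HIT. Cache (old->new): [M I S]
  30. access M: HIT. Cache (old->new): [M I S]
  31. access M: HIT. Cache (old->new): [M I S]
  32. access M: HIT. Cache (old->new): [M I S]
  33. access I: HIT. Cache (old->new): [M I S]
  34. access I: HIT. Cache (old->new): [M I S]
  35. access Z: MISS, evict M. Cache (old->new): [I S Z]
Total: 24 hits, 11 misses, 8 evictions

Hit rate = 24/35

Answer: 24/35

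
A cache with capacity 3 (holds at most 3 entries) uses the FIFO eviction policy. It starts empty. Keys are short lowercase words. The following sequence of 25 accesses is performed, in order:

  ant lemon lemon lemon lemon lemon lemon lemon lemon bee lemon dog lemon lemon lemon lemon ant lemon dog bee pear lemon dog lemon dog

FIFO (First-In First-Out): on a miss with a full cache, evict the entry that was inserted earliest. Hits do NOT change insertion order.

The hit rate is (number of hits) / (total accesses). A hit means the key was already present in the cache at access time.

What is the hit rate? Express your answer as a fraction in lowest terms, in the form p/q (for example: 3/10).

FIFO simulation (capacity=3):
  1. access ant: MISS. Cache (old->new): [ant]
  2. access lemon: MISS. Cache (old->new): [ant lemon]
  3. access lemon: HIT. Cache (old->new): [ant lemon]
  4. access lemon: HIT. Cache (old->new): [ant lemon]
  5. access lemon: HIT. Cache (old->new): [ant lemon]
  6. access lemon: HIT. Cache (old->new): [ant lemon]
  7. access lemon: HIT. Cache (old->new): [ant lemon]
  8. access lemon: HIT. Cache (old->new): [ant lemon]
  9. access lemon: HIT. Cache (old->new): [ant lemon]
  10. access bee: MISS. Cache (old->new): [ant lemon bee]
  11. access lemon: HIT. Cache (old->new): [ant lemon bee]
  12. access dog: MISS, evict ant. Cache (old->new): [lemon bee dog]
  13. access lemon: HIT. Cache (old->new): [lemon bee dog]
  14. access lemon: HIT. Cache (old->new): [lemon bee dog]
  15. access lemon: HIT. Cache (old->new): [lemon bee dog]
  16. access lemon: HIT. Cache (old->new): [lemon bee dog]
  17. access ant: MISS, evict lemon. Cache (old->new): [bee dog ant]
  18. access lemon: MISS, evict bee. Cache (old->new): [dog ant lemon]
  19. access dog: HIT. Cache (old->new): [dog ant lemon]
  20. access bee: MISS, evict dog. Cache (old->new): [ant lemon bee]
  21. access pear: MISS, evict ant. Cache (old->new): [lemon bee pear]
  22. access lemon: HIT. Cache (old->new): [lemon bee pear]
  23. access dog: MISS, evict lemon. Cache (old->new): [bee pear dog]
  24. access lemon: MISS, evict bee. Cache (old->new): [pear dog lemon]
  25. access dog: HIT. Cache (old->new): [pear dog lemon]
Total: 15 hits, 10 misses, 7 evictions

Hit rate = 15/25 = 3/5

Answer: 3/5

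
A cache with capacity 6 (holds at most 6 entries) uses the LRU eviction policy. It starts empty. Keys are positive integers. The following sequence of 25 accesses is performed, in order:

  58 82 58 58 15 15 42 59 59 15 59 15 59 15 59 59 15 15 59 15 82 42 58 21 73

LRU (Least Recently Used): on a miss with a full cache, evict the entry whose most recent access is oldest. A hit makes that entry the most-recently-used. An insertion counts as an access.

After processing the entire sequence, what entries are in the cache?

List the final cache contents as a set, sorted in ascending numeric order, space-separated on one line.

Answer: 15 21 42 58 73 82

Derivation:
LRU simulation (capacity=6):
  1. access 58: MISS. Cache (LRU->MRU): [58]
  2. access 82: MISS. Cache (LRU->MRU): [58 82]
  3. access 58: HIT. Cache (LRU->MRU): [82 58]
  4. access 58: HIT. Cache (LRU->MRU): [82 58]
  5. access 15: MISS. Cache (LRU->MRU): [82 58 15]
  6. access 15: HIT. Cache (LRU->MRU): [82 58 15]
  7. access 42: MISS. Cache (LRU->MRU): [82 58 15 42]
  8. access 59: MISS. Cache (LRU->MRU): [82 58 15 42 59]
  9. access 59: HIT. Cache (LRU->MRU): [82 58 15 42 59]
  10. access 15: HIT. Cache (LRU->MRU): [82 58 42 59 15]
  11. access 59: HIT. Cache (LRU->MRU): [82 58 42 15 59]
  12. access 15: HIT. Cache (LRU->MRU): [82 58 42 59 15]
  13. access 59: HIT. Cache (LRU->MRU): [82 58 42 15 59]
  14. access 15: HIT. Cache (LRU->MRU): [82 58 42 59 15]
  15. access 59: HIT. Cache (LRU->MRU): [82 58 42 15 59]
  16. access 59: HIT. Cache (LRU->MRU): [82 58 42 15 59]
  17. access 15: HIT. Cache (LRU->MRU): [82 58 42 59 15]
  18. access 15: HIT. Cache (LRU->MRU): [82 58 42 59 15]
  19. access 59: HIT. Cache (LRU->MRU): [82 58 42 15 59]
  20. access 15: HIT. Cache (LRU->MRU): [82 58 42 59 15]
  21. access 82: HIT. Cache (LRU->MRU): [58 42 59 15 82]
  22. access 42: HIT. Cache (LRU->MRU): [58 59 15 82 42]
  23. access 58: HIT. Cache (LRU->MRU): [59 15 82 42 58]
  24. access 21: MISS. Cache (LRU->MRU): [59 15 82 42 58 21]
  25. access 73: MISS, evict 59. Cache (LRU->MRU): [15 82 42 58 21 73]
Total: 18 hits, 7 misses, 1 evictions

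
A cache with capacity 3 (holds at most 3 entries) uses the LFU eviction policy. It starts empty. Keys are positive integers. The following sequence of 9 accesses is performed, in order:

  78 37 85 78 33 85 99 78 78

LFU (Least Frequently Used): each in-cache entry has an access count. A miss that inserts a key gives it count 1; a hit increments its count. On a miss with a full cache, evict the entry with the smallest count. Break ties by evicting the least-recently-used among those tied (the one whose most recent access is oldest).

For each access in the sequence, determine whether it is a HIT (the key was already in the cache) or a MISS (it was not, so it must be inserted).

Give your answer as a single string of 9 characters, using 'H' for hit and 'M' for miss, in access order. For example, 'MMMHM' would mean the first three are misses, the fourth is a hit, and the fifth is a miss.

Answer: MMMHMHMHH

Derivation:
LFU simulation (capacity=3):
  1. access 78: MISS. Cache: [78(c=1)]
  2. access 37: MISS. Cache: [78(c=1) 37(c=1)]
  3. access 85: MISS. Cache: [78(c=1) 37(c=1) 85(c=1)]
  4. access 78: HIT, count now 2. Cache: [37(c=1) 85(c=1) 78(c=2)]
  5. access 33: MISS, evict 37(c=1). Cache: [85(c=1) 33(c=1) 78(c=2)]
  6. access 85: HIT, count now 2. Cache: [33(c=1) 78(c=2) 85(c=2)]
  7. access 99: MISS, evict 33(c=1). Cache: [99(c=1) 78(c=2) 85(c=2)]
  8. access 78: HIT, count now 3. Cache: [99(c=1) 85(c=2) 78(c=3)]
  9. access 78: HIT, count now 4. Cache: [99(c=1) 85(c=2) 78(c=4)]
Total: 4 hits, 5 misses, 2 evictions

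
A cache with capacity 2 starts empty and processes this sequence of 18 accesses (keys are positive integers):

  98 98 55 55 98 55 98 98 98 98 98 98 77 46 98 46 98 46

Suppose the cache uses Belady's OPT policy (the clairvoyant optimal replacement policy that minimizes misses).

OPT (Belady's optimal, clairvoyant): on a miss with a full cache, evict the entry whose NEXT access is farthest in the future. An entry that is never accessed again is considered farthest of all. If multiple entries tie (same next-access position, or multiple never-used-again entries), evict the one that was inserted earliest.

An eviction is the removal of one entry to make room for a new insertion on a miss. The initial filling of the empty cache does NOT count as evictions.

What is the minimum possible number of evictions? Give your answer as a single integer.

OPT (Belady) simulation (capacity=2):
  1. access 98: MISS. Cache: [98]
  2. access 98: HIT. Next use of 98: step 5. Cache: [98]
  3. access 55: MISS. Cache: [98 55]
  4. access 55: HIT. Next use of 55: step 6. Cache: [98 55]
  5. access 98: HIT. Next use of 98: step 7. Cache: [98 55]
  6. access 55: HIT. Next use of 55: never. Cache: [98 55]
  7. access 98: HIT. Next use of 98: step 8. Cache: [98 55]
  8. access 98: HIT. Next use of 98: step 9. Cache: [98 55]
  9. access 98: HIT. Next use of 98: step 10. Cache: [98 55]
  10. access 98: HIT. Next use of 98: step 11. Cache: [98 55]
  11. access 98: HIT. Next use of 98: step 12. Cache: [98 55]
  12. access 98: HIT. Next use of 98: step 15. Cache: [98 55]
  13. access 77: MISS, evict 55 (next use: never). Cache: [98 77]
  14. access 46: MISS, evict 77 (next use: never). Cache: [98 46]
  15. access 98: HIT. Next use of 98: step 17. Cache: [98 46]
  16. access 46: HIT. Next use of 46: step 18. Cache: [98 46]
  17. access 98: HIT. Next use of 98: never. Cache: [98 46]
  18. access 46: HIT. Next use of 46: never. Cache: [98 46]
Total: 14 hits, 4 misses, 2 evictions

Answer: 2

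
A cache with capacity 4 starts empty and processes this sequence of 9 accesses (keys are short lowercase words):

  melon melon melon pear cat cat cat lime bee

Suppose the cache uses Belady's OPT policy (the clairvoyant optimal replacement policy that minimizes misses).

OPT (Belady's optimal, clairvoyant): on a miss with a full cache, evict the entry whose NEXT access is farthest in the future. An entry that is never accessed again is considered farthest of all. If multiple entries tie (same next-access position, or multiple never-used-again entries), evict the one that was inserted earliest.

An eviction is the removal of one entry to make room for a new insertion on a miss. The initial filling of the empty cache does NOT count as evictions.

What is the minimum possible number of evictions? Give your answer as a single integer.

OPT (Belady) simulation (capacity=4):
  1. access melon: MISS. Cache: [melon]
  2. access melon: HIT. Next use of melon: step 3. Cache: [melon]
  3. access melon: HIT. Next use of melon: never. Cache: [melon]
  4. access pear: MISS. Cache: [melon pear]
  5. access cat: MISS. Cache: [melon pear cat]
  6. access cat: HIT. Next use of cat: step 7. Cache: [melon pear cat]
  7. access cat: HIT. Next use of cat: never. Cache: [melon pear cat]
  8. access lime: MISS. Cache: [melon pear cat lime]
  9. access bee: MISS, evict melon (next use: never). Cache: [pear cat lime bee]
Total: 4 hits, 5 misses, 1 evictions

Answer: 1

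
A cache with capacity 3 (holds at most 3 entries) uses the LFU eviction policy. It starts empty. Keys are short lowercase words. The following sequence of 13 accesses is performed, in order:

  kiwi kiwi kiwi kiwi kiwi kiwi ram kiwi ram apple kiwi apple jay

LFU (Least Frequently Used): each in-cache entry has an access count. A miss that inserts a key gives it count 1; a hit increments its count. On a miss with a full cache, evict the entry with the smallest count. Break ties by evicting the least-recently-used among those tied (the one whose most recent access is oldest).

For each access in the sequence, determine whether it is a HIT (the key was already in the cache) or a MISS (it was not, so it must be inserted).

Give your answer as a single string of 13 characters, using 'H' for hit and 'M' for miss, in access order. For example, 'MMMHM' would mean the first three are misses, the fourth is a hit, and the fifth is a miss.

LFU simulation (capacity=3):
  1. access kiwi: MISS. Cache: [kiwi(c=1)]
  2. access kiwi: HIT, count now 2. Cache: [kiwi(c=2)]
  3. access kiwi: HIT, count now 3. Cache: [kiwi(c=3)]
  4. access kiwi: HIT, count now 4. Cache: [kiwi(c=4)]
  5. access kiwi: HIT, count now 5. Cache: [kiwi(c=5)]
  6. access kiwi: HIT, count now 6. Cache: [kiwi(c=6)]
  7. access ram: MISS. Cache: [ram(c=1) kiwi(c=6)]
  8. access kiwi: HIT, count now 7. Cache: [ram(c=1) kiwi(c=7)]
  9. access ram: HIT, count now 2. Cache: [ram(c=2) kiwi(c=7)]
  10. access apple: MISS. Cache: [apple(c=1) ram(c=2) kiwi(c=7)]
  11. access kiwi: HIT, count now 8. Cache: [apple(c=1) ram(c=2) kiwi(c=8)]
  12. access apple: HIT, count now 2. Cache: [ram(c=2) apple(c=2) kiwi(c=8)]
  13. access jay: MISS, evict ram(c=2). Cache: [jay(c=1) apple(c=2) kiwi(c=8)]
Total: 9 hits, 4 misses, 1 evictions

Answer: MHHHHHMHHMHHM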